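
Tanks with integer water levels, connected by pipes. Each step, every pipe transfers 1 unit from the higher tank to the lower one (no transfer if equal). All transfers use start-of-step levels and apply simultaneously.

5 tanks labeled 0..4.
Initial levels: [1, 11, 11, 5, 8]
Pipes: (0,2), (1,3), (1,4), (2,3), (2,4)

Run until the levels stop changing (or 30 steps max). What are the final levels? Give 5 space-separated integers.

Answer: 7 6 5 9 9

Derivation:
Step 1: flows [2->0,1->3,1->4,2->3,2->4] -> levels [2 9 8 7 10]
Step 2: flows [2->0,1->3,4->1,2->3,4->2] -> levels [3 9 7 9 8]
Step 3: flows [2->0,1=3,1->4,3->2,4->2] -> levels [4 8 8 8 8]
Step 4: flows [2->0,1=3,1=4,2=3,2=4] -> levels [5 8 7 8 8]
Step 5: flows [2->0,1=3,1=4,3->2,4->2] -> levels [6 8 8 7 7]
Step 6: flows [2->0,1->3,1->4,2->3,2->4] -> levels [7 6 5 9 9]
Step 7: flows [0->2,3->1,4->1,3->2,4->2] -> levels [6 8 8 7 7]
  -> period-2 cycle: step 7 state = step 5 state; never stabilizes
  -> state at step 30: (30-5) mod 2 = 1, same as step 6 -> [7 6 5 9 9]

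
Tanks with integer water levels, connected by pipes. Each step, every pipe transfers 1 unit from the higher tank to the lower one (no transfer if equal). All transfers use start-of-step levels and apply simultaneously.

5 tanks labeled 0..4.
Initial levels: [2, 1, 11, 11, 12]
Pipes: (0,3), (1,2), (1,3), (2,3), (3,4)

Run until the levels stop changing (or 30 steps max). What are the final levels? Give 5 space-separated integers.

Step 1: flows [3->0,2->1,3->1,2=3,4->3] -> levels [3 3 10 10 11]
Step 2: flows [3->0,2->1,3->1,2=3,4->3] -> levels [4 5 9 9 10]
Step 3: flows [3->0,2->1,3->1,2=3,4->3] -> levels [5 7 8 8 9]
Step 4: flows [3->0,2->1,3->1,2=3,4->3] -> levels [6 9 7 7 8]
Step 5: flows [3->0,1->2,1->3,2=3,4->3] -> levels [7 7 8 8 7]
Step 6: flows [3->0,2->1,3->1,2=3,3->4] -> levels [8 9 7 5 8]
Step 7: flows [0->3,1->2,1->3,2->3,4->3] -> levels [7 7 7 9 7]
Step 8: flows [3->0,1=2,3->1,3->2,3->4] -> levels [8 8 8 5 8]
Step 9: flows [0->3,1=2,1->3,2->3,4->3] -> levels [7 7 7 9 7]
  -> period-2 cycle: step 9 state = step 7 state; never stabilizes
  -> state at step 30: (30-7) mod 2 = 1, same as step 8 -> [8 8 8 5 8]

Answer: 8 8 8 5 8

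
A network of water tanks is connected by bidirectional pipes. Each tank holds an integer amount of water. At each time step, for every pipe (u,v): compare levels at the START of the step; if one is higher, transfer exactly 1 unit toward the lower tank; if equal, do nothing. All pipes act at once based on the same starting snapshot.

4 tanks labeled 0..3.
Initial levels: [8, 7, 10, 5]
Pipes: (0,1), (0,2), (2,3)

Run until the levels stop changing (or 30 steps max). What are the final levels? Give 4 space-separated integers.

Step 1: flows [0->1,2->0,2->3] -> levels [8 8 8 6]
Step 2: flows [0=1,0=2,2->3] -> levels [8 8 7 7]
Step 3: flows [0=1,0->2,2=3] -> levels [7 8 8 7]
Step 4: flows [1->0,2->0,2->3] -> levels [9 7 6 8]
Step 5: flows [0->1,0->2,3->2] -> levels [7 8 8 7]
  -> period-2 cycle: step 5 state = step 3 state; never stabilizes
  -> state at step 30: (30-3) mod 2 = 1, same as step 4 -> [9 7 6 8]

Answer: 9 7 6 8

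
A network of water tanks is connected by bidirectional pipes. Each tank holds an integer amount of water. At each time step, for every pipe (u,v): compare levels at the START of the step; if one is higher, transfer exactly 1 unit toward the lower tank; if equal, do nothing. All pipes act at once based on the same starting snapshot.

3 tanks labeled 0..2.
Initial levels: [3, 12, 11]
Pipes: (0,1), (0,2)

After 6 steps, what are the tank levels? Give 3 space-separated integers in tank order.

Step 1: flows [1->0,2->0] -> levels [5 11 10]
Step 2: flows [1->0,2->0] -> levels [7 10 9]
Step 3: flows [1->0,2->0] -> levels [9 9 8]
Step 4: flows [0=1,0->2] -> levels [8 9 9]
Step 5: flows [1->0,2->0] -> levels [10 8 8]
Step 6: flows [0->1,0->2] -> levels [8 9 9]

Answer: 8 9 9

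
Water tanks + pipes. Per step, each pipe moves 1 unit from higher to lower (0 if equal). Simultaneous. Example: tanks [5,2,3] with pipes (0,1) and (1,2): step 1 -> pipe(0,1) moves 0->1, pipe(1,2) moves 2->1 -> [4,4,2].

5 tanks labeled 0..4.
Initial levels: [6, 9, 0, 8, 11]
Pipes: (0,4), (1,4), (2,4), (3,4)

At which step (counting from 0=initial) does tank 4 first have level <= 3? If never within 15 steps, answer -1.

Step 1: flows [4->0,4->1,4->2,4->3] -> levels [7 10 1 9 7]
Step 2: flows [0=4,1->4,4->2,3->4] -> levels [7 9 2 8 8]
Step 3: flows [4->0,1->4,4->2,3=4] -> levels [8 8 3 8 7]
Step 4: flows [0->4,1->4,4->2,3->4] -> levels [7 7 4 7 9]
Step 5: flows [4->0,4->1,4->2,4->3] -> levels [8 8 5 8 5]
Step 6: flows [0->4,1->4,2=4,3->4] -> levels [7 7 5 7 8]
Step 7: flows [4->0,4->1,4->2,4->3] -> levels [8 8 6 8 4]
Step 8: flows [0->4,1->4,2->4,3->4] -> levels [7 7 5 7 8]
  -> period-2 cycle (repeats step 6); tank 4 never drops to <=3
Tank 4 never reaches <=3 within 15 steps

Answer: -1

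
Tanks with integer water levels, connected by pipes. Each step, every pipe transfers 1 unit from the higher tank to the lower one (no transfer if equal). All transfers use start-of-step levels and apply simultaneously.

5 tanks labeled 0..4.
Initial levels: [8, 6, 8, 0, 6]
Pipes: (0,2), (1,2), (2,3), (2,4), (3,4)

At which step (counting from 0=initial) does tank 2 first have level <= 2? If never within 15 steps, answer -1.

Step 1: flows [0=2,2->1,2->3,2->4,4->3] -> levels [8 7 5 2 6]
Step 2: flows [0->2,1->2,2->3,4->2,4->3] -> levels [7 6 7 4 4]
Step 3: flows [0=2,2->1,2->3,2->4,3=4] -> levels [7 7 4 5 5]
Step 4: flows [0->2,1->2,3->2,4->2,3=4] -> levels [6 6 8 4 4]
Step 5: flows [2->0,2->1,2->3,2->4,3=4] -> levels [7 7 4 5 5]
  -> period-2 cycle (repeats step 3); tank 2 never drops to <=2
Tank 2 never reaches <=2 within 15 steps

Answer: -1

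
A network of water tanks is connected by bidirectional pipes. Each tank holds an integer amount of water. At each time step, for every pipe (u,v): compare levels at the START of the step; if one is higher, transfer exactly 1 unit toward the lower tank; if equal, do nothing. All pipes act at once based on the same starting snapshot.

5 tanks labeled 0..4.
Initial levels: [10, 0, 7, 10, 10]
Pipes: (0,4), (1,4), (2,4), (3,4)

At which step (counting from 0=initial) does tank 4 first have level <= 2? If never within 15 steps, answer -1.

Step 1: flows [0=4,4->1,4->2,3=4] -> levels [10 1 8 10 8]
Step 2: flows [0->4,4->1,2=4,3->4] -> levels [9 2 8 9 9]
Step 3: flows [0=4,4->1,4->2,3=4] -> levels [9 3 9 9 7]
Step 4: flows [0->4,4->1,2->4,3->4] -> levels [8 4 8 8 9]
Step 5: flows [4->0,4->1,4->2,4->3] -> levels [9 5 9 9 5]
Step 6: flows [0->4,1=4,2->4,3->4] -> levels [8 5 8 8 8]
Step 7: flows [0=4,4->1,2=4,3=4] -> levels [8 6 8 8 7]
Step 8: flows [0->4,4->1,2->4,3->4] -> levels [7 7 7 7 9]
Step 9: flows [4->0,4->1,4->2,4->3] -> levels [8 8 8 8 5]
Step 10: flows [0->4,1->4,2->4,3->4] -> levels [7 7 7 7 9]
  -> period-2 cycle (repeats step 8); tank 4 never drops to <=2
Tank 4 never reaches <=2 within 15 steps

Answer: -1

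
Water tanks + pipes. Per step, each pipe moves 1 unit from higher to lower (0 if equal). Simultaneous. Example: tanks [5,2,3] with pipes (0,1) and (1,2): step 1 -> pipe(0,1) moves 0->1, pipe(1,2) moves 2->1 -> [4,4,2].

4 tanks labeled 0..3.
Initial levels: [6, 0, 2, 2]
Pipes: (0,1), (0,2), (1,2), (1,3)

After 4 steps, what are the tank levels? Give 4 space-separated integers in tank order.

Answer: 2 1 4 3

Derivation:
Step 1: flows [0->1,0->2,2->1,3->1] -> levels [4 3 2 1]
Step 2: flows [0->1,0->2,1->2,1->3] -> levels [2 2 4 2]
Step 3: flows [0=1,2->0,2->1,1=3] -> levels [3 3 2 2]
Step 4: flows [0=1,0->2,1->2,1->3] -> levels [2 1 4 3]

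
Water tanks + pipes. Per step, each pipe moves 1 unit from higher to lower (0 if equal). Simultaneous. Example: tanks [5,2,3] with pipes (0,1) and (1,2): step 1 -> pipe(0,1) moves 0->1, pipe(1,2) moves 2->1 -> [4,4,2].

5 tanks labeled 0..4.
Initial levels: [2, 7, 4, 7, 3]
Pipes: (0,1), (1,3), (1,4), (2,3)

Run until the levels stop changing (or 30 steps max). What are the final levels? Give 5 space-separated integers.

Answer: 5 3 4 6 5

Derivation:
Step 1: flows [1->0,1=3,1->4,3->2] -> levels [3 5 5 6 4]
Step 2: flows [1->0,3->1,1->4,3->2] -> levels [4 4 6 4 5]
Step 3: flows [0=1,1=3,4->1,2->3] -> levels [4 5 5 5 4]
Step 4: flows [1->0,1=3,1->4,2=3] -> levels [5 3 5 5 5]
Step 5: flows [0->1,3->1,4->1,2=3] -> levels [4 6 5 4 4]
Step 6: flows [1->0,1->3,1->4,2->3] -> levels [5 3 4 6 5]
Step 7: flows [0->1,3->1,4->1,3->2] -> levels [4 6 5 4 4]
  -> period-2 cycle: step 7 state = step 5 state; never stabilizes
  -> state at step 30: (30-5) mod 2 = 1, same as step 6 -> [5 3 4 6 5]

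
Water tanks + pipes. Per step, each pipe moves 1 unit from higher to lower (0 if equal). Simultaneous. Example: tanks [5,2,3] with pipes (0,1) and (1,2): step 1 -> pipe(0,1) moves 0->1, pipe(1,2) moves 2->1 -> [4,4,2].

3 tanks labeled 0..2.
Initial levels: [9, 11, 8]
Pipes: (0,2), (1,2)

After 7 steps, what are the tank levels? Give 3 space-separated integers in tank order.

Answer: 9 9 10

Derivation:
Step 1: flows [0->2,1->2] -> levels [8 10 10]
Step 2: flows [2->0,1=2] -> levels [9 10 9]
Step 3: flows [0=2,1->2] -> levels [9 9 10]
Step 4: flows [2->0,2->1] -> levels [10 10 8]
Step 5: flows [0->2,1->2] -> levels [9 9 10]
  -> period-2 cycle: step 5 state = step 3 state
  -> state at step 7: (7-3) mod 2 = 0, same as step 3 -> [9 9 10]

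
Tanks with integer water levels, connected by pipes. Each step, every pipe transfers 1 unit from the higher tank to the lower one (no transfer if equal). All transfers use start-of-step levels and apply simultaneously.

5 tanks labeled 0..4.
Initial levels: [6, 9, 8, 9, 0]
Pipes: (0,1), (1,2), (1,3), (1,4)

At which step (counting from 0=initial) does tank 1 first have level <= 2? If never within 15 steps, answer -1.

Answer: -1

Derivation:
Step 1: flows [1->0,1->2,1=3,1->4] -> levels [7 6 9 9 1]
Step 2: flows [0->1,2->1,3->1,1->4] -> levels [6 8 8 8 2]
Step 3: flows [1->0,1=2,1=3,1->4] -> levels [7 6 8 8 3]
Step 4: flows [0->1,2->1,3->1,1->4] -> levels [6 8 7 7 4]
Step 5: flows [1->0,1->2,1->3,1->4] -> levels [7 4 8 8 5]
Step 6: flows [0->1,2->1,3->1,4->1] -> levels [6 8 7 7 4]
  -> period-2 cycle (repeats step 4); tank 1 never drops to <=2
Tank 1 never reaches <=2 within 15 steps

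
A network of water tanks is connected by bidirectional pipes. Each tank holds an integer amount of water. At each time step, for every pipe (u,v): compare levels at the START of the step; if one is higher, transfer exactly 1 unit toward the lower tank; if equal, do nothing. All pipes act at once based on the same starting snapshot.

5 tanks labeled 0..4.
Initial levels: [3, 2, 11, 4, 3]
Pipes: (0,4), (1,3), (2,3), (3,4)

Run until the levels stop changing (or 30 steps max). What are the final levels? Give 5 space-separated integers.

Answer: 4 4 5 7 3

Derivation:
Step 1: flows [0=4,3->1,2->3,3->4] -> levels [3 3 10 3 4]
Step 2: flows [4->0,1=3,2->3,4->3] -> levels [4 3 9 5 2]
Step 3: flows [0->4,3->1,2->3,3->4] -> levels [3 4 8 4 4]
Step 4: flows [4->0,1=3,2->3,3=4] -> levels [4 4 7 5 3]
Step 5: flows [0->4,3->1,2->3,3->4] -> levels [3 5 6 4 5]
Step 6: flows [4->0,1->3,2->3,4->3] -> levels [4 4 5 7 3]
Step 7: flows [0->4,3->1,3->2,3->4] -> levels [3 5 6 4 5]
  -> period-2 cycle: step 7 state = step 5 state; never stabilizes
  -> state at step 30: (30-5) mod 2 = 1, same as step 6 -> [4 4 5 7 3]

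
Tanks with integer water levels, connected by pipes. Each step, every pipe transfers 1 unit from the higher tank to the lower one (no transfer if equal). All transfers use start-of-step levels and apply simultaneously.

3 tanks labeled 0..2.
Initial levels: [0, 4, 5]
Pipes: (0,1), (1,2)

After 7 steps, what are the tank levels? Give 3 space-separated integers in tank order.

Answer: 3 3 3

Derivation:
Step 1: flows [1->0,2->1] -> levels [1 4 4]
Step 2: flows [1->0,1=2] -> levels [2 3 4]
Step 3: flows [1->0,2->1] -> levels [3 3 3]
Step 4: flows [0=1,1=2] -> levels [3 3 3]
  -> stable; steps 5..7 unchanged -> [3 3 3]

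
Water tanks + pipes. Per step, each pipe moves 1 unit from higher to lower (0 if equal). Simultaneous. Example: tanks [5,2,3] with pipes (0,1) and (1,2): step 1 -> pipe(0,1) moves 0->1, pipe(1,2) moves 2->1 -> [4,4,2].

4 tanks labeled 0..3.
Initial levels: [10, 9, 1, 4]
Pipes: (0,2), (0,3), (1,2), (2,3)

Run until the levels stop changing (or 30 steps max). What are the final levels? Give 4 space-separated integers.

Step 1: flows [0->2,0->3,1->2,3->2] -> levels [8 8 4 4]
Step 2: flows [0->2,0->3,1->2,2=3] -> levels [6 7 6 5]
Step 3: flows [0=2,0->3,1->2,2->3] -> levels [5 6 6 7]
Step 4: flows [2->0,3->0,1=2,3->2] -> levels [7 6 6 5]
Step 5: flows [0->2,0->3,1=2,2->3] -> levels [5 6 6 7]
  -> period-2 cycle: step 5 state = step 3 state; never stabilizes
  -> state at step 30: (30-3) mod 2 = 1, same as step 4 -> [7 6 6 5]

Answer: 7 6 6 5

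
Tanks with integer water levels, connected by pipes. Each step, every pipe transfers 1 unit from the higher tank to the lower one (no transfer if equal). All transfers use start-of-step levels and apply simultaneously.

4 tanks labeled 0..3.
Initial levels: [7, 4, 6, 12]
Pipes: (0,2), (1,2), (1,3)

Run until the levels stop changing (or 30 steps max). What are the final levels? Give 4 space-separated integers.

Answer: 7 9 6 7

Derivation:
Step 1: flows [0->2,2->1,3->1] -> levels [6 6 6 11]
Step 2: flows [0=2,1=2,3->1] -> levels [6 7 6 10]
Step 3: flows [0=2,1->2,3->1] -> levels [6 7 7 9]
Step 4: flows [2->0,1=2,3->1] -> levels [7 8 6 8]
Step 5: flows [0->2,1->2,1=3] -> levels [6 7 8 8]
Step 6: flows [2->0,2->1,3->1] -> levels [7 9 6 7]
Step 7: flows [0->2,1->2,1->3] -> levels [6 7 8 8]
  -> period-2 cycle: step 7 state = step 5 state; never stabilizes
  -> state at step 30: (30-5) mod 2 = 1, same as step 6 -> [7 9 6 7]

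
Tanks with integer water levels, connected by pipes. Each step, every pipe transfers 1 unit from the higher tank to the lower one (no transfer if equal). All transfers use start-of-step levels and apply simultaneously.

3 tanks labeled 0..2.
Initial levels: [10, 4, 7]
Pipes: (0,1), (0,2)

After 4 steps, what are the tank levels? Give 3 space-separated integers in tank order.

Step 1: flows [0->1,0->2] -> levels [8 5 8]
Step 2: flows [0->1,0=2] -> levels [7 6 8]
Step 3: flows [0->1,2->0] -> levels [7 7 7]
Step 4: flows [0=1,0=2] -> levels [7 7 7]

Answer: 7 7 7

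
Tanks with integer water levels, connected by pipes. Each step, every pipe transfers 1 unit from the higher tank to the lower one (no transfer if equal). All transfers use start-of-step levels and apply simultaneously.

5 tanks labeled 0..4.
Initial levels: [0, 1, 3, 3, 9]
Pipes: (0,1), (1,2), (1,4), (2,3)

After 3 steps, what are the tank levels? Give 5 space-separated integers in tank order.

Step 1: flows [1->0,2->1,4->1,2=3] -> levels [1 2 2 3 8]
Step 2: flows [1->0,1=2,4->1,3->2] -> levels [2 2 3 2 7]
Step 3: flows [0=1,2->1,4->1,2->3] -> levels [2 4 1 3 6]

Answer: 2 4 1 3 6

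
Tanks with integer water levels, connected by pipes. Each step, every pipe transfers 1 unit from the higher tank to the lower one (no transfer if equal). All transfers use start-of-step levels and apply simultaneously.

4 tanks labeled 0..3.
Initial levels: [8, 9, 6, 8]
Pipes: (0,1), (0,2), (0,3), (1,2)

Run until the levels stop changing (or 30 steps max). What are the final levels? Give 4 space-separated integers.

Answer: 6 9 8 8

Derivation:
Step 1: flows [1->0,0->2,0=3,1->2] -> levels [8 7 8 8]
Step 2: flows [0->1,0=2,0=3,2->1] -> levels [7 9 7 8]
Step 3: flows [1->0,0=2,3->0,1->2] -> levels [9 7 8 7]
Step 4: flows [0->1,0->2,0->3,2->1] -> levels [6 9 8 8]
Step 5: flows [1->0,2->0,3->0,1->2] -> levels [9 7 8 7]
  -> period-2 cycle: step 5 state = step 3 state; never stabilizes
  -> state at step 30: (30-3) mod 2 = 1, same as step 4 -> [6 9 8 8]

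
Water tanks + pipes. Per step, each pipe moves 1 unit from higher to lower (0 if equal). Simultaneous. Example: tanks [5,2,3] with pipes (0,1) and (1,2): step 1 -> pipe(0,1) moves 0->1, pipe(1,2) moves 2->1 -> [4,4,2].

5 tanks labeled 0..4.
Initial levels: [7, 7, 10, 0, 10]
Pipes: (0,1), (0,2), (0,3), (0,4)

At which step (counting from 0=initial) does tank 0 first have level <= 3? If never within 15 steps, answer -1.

Step 1: flows [0=1,2->0,0->3,4->0] -> levels [8 7 9 1 9]
Step 2: flows [0->1,2->0,0->3,4->0] -> levels [8 8 8 2 8]
Step 3: flows [0=1,0=2,0->3,0=4] -> levels [7 8 8 3 8]
Step 4: flows [1->0,2->0,0->3,4->0] -> levels [9 7 7 4 7]
Step 5: flows [0->1,0->2,0->3,0->4] -> levels [5 8 8 5 8]
Step 6: flows [1->0,2->0,0=3,4->0] -> levels [8 7 7 5 7]
Step 7: flows [0->1,0->2,0->3,0->4] -> levels [4 8 8 6 8]
Step 8: flows [1->0,2->0,3->0,4->0] -> levels [8 7 7 5 7]
  -> period-2 cycle (repeats step 6); tank 0 never drops to <=3
Tank 0 never reaches <=3 within 15 steps

Answer: -1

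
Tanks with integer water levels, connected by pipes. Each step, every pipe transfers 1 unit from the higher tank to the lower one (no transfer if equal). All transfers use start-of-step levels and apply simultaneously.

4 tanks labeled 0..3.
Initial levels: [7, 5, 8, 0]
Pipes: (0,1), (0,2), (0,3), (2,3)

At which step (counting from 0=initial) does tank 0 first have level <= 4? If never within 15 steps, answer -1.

Answer: -1

Derivation:
Step 1: flows [0->1,2->0,0->3,2->3] -> levels [6 6 6 2]
Step 2: flows [0=1,0=2,0->3,2->3] -> levels [5 6 5 4]
Step 3: flows [1->0,0=2,0->3,2->3] -> levels [5 5 4 6]
Step 4: flows [0=1,0->2,3->0,3->2] -> levels [5 5 6 4]
Step 5: flows [0=1,2->0,0->3,2->3] -> levels [5 5 4 6]
  -> period-2 cycle (repeats step 3); tank 0 never drops to <=4
Tank 0 never reaches <=4 within 15 steps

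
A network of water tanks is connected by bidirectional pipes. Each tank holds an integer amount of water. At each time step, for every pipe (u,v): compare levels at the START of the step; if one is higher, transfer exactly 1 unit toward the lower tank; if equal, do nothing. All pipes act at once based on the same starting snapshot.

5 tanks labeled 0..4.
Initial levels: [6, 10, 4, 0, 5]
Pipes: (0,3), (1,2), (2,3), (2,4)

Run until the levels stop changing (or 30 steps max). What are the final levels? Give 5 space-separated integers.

Step 1: flows [0->3,1->2,2->3,4->2] -> levels [5 9 5 2 4]
Step 2: flows [0->3,1->2,2->3,2->4] -> levels [4 8 4 4 5]
Step 3: flows [0=3,1->2,2=3,4->2] -> levels [4 7 6 4 4]
Step 4: flows [0=3,1->2,2->3,2->4] -> levels [4 6 5 5 5]
Step 5: flows [3->0,1->2,2=3,2=4] -> levels [5 5 6 4 5]
Step 6: flows [0->3,2->1,2->3,2->4] -> levels [4 6 3 6 6]
Step 7: flows [3->0,1->2,3->2,4->2] -> levels [5 5 6 4 5]
  -> period-2 cycle: step 7 state = step 5 state; never stabilizes
  -> state at step 30: (30-5) mod 2 = 1, same as step 6 -> [4 6 3 6 6]

Answer: 4 6 3 6 6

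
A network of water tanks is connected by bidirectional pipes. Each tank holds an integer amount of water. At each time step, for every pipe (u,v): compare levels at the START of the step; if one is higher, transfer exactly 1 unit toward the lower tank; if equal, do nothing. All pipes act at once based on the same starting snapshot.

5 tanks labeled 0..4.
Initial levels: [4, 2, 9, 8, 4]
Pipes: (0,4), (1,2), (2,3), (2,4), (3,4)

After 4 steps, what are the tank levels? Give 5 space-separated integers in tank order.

Step 1: flows [0=4,2->1,2->3,2->4,3->4] -> levels [4 3 6 8 6]
Step 2: flows [4->0,2->1,3->2,2=4,3->4] -> levels [5 4 6 6 6]
Step 3: flows [4->0,2->1,2=3,2=4,3=4] -> levels [6 5 5 6 5]
Step 4: flows [0->4,1=2,3->2,2=4,3->4] -> levels [5 5 6 4 7]

Answer: 5 5 6 4 7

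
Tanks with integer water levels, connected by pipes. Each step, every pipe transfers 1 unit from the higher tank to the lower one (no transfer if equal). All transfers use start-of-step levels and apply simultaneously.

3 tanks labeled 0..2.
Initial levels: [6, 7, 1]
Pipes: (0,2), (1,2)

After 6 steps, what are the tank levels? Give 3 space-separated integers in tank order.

Answer: 4 4 6

Derivation:
Step 1: flows [0->2,1->2] -> levels [5 6 3]
Step 2: flows [0->2,1->2] -> levels [4 5 5]
Step 3: flows [2->0,1=2] -> levels [5 5 4]
Step 4: flows [0->2,1->2] -> levels [4 4 6]
Step 5: flows [2->0,2->1] -> levels [5 5 4]
  -> period-2 cycle: step 5 state = step 3 state
  -> state at step 6: (6-3) mod 2 = 1, same as step 4 -> [4 4 6]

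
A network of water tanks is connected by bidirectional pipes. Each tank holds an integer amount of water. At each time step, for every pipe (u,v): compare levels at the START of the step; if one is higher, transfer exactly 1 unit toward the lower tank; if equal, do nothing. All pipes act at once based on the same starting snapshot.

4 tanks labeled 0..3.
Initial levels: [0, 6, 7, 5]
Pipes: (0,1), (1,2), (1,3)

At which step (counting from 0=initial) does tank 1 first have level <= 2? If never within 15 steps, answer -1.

Answer: -1

Derivation:
Step 1: flows [1->0,2->1,1->3] -> levels [1 5 6 6]
Step 2: flows [1->0,2->1,3->1] -> levels [2 6 5 5]
Step 3: flows [1->0,1->2,1->3] -> levels [3 3 6 6]
Step 4: flows [0=1,2->1,3->1] -> levels [3 5 5 5]
Step 5: flows [1->0,1=2,1=3] -> levels [4 4 5 5]
Step 6: flows [0=1,2->1,3->1] -> levels [4 6 4 4]
Step 7: flows [1->0,1->2,1->3] -> levels [5 3 5 5]
Step 8: flows [0->1,2->1,3->1] -> levels [4 6 4 4]
  -> period-2 cycle (repeats step 6); tank 1 never drops to <=2
Tank 1 never reaches <=2 within 15 steps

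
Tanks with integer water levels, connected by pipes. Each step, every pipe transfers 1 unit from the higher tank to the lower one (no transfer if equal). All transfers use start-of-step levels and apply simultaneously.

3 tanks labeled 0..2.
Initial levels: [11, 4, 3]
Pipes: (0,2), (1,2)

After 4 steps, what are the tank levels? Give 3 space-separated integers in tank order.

Answer: 7 5 6

Derivation:
Step 1: flows [0->2,1->2] -> levels [10 3 5]
Step 2: flows [0->2,2->1] -> levels [9 4 5]
Step 3: flows [0->2,2->1] -> levels [8 5 5]
Step 4: flows [0->2,1=2] -> levels [7 5 6]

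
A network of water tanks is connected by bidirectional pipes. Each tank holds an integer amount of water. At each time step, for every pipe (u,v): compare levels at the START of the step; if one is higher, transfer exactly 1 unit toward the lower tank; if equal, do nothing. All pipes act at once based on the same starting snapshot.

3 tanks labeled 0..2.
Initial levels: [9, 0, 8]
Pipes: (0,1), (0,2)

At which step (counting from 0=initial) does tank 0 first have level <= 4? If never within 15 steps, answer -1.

Answer: -1

Derivation:
Step 1: flows [0->1,0->2] -> levels [7 1 9]
Step 2: flows [0->1,2->0] -> levels [7 2 8]
Step 3: flows [0->1,2->0] -> levels [7 3 7]
Step 4: flows [0->1,0=2] -> levels [6 4 7]
Step 5: flows [0->1,2->0] -> levels [6 5 6]
Step 6: flows [0->1,0=2] -> levels [5 6 6]
Step 7: flows [1->0,2->0] -> levels [7 5 5]
Step 8: flows [0->1,0->2] -> levels [5 6 6]
  -> period-2 cycle (repeats step 6); tank 0 never drops to <=4
Tank 0 never reaches <=4 within 15 steps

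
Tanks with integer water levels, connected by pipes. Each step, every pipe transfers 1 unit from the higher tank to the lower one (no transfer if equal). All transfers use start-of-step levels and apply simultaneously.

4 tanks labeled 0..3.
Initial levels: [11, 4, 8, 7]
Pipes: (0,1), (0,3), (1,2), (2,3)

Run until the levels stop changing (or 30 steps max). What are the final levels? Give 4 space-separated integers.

Answer: 8 7 7 8

Derivation:
Step 1: flows [0->1,0->3,2->1,2->3] -> levels [9 6 6 9]
Step 2: flows [0->1,0=3,1=2,3->2] -> levels [8 7 7 8]
Step 3: flows [0->1,0=3,1=2,3->2] -> levels [7 8 8 7]
Step 4: flows [1->0,0=3,1=2,2->3] -> levels [8 7 7 8]
  -> period-2 cycle: step 4 state = step 2 state; never stabilizes
  -> state at step 30: (30-2) mod 2 = 0, same as step 2 -> [8 7 7 8]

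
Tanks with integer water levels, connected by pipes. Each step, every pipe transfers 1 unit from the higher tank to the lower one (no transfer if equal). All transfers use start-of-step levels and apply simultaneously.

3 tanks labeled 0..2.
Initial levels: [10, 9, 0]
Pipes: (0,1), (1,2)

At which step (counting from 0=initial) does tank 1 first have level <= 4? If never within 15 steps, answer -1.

Step 1: flows [0->1,1->2] -> levels [9 9 1]
Step 2: flows [0=1,1->2] -> levels [9 8 2]
Step 3: flows [0->1,1->2] -> levels [8 8 3]
Step 4: flows [0=1,1->2] -> levels [8 7 4]
Step 5: flows [0->1,1->2] -> levels [7 7 5]
Step 6: flows [0=1,1->2] -> levels [7 6 6]
Step 7: flows [0->1,1=2] -> levels [6 7 6]
Step 8: flows [1->0,1->2] -> levels [7 5 7]
Step 9: flows [0->1,2->1] -> levels [6 7 6]
  -> period-2 cycle (repeats step 7); tank 1 never drops to <=4
Tank 1 never reaches <=4 within 15 steps

Answer: -1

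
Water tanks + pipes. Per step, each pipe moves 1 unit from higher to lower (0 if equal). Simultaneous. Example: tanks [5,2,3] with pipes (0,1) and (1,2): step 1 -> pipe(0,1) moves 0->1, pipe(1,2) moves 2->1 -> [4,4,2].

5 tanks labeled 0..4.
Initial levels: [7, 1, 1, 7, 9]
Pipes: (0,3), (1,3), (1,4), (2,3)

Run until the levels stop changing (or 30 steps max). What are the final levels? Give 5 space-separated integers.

Answer: 5 6 5 4 5

Derivation:
Step 1: flows [0=3,3->1,4->1,3->2] -> levels [7 3 2 5 8]
Step 2: flows [0->3,3->1,4->1,3->2] -> levels [6 5 3 4 7]
Step 3: flows [0->3,1->3,4->1,3->2] -> levels [5 5 4 5 6]
Step 4: flows [0=3,1=3,4->1,3->2] -> levels [5 6 5 4 5]
Step 5: flows [0->3,1->3,1->4,2->3] -> levels [4 4 4 7 6]
Step 6: flows [3->0,3->1,4->1,3->2] -> levels [5 6 5 4 5]
  -> period-2 cycle: step 6 state = step 4 state; never stabilizes
  -> state at step 30: (30-4) mod 2 = 0, same as step 4 -> [5 6 5 4 5]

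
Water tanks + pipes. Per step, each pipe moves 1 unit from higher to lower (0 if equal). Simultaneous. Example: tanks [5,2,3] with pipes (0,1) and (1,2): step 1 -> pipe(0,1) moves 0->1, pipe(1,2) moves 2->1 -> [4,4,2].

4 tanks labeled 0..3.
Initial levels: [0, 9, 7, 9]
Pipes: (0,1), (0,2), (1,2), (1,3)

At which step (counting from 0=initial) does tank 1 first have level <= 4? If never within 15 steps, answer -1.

Step 1: flows [1->0,2->0,1->2,1=3] -> levels [2 7 7 9]
Step 2: flows [1->0,2->0,1=2,3->1] -> levels [4 7 6 8]
Step 3: flows [1->0,2->0,1->2,3->1] -> levels [6 6 6 7]
Step 4: flows [0=1,0=2,1=2,3->1] -> levels [6 7 6 6]
Step 5: flows [1->0,0=2,1->2,1->3] -> levels [7 4 7 7]
Tank 1 first reaches <=4 at step 5

Answer: 5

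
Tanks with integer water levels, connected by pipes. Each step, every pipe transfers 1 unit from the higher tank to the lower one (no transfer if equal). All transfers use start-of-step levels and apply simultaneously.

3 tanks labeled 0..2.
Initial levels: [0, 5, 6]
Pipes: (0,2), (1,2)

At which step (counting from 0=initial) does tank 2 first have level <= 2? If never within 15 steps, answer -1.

Step 1: flows [2->0,2->1] -> levels [1 6 4]
Step 2: flows [2->0,1->2] -> levels [2 5 4]
Step 3: flows [2->0,1->2] -> levels [3 4 4]
Step 4: flows [2->0,1=2] -> levels [4 4 3]
Step 5: flows [0->2,1->2] -> levels [3 3 5]
Step 6: flows [2->0,2->1] -> levels [4 4 3]
  -> period-2 cycle (repeats step 4); tank 2 never drops to <=2
Tank 2 never reaches <=2 within 15 steps

Answer: -1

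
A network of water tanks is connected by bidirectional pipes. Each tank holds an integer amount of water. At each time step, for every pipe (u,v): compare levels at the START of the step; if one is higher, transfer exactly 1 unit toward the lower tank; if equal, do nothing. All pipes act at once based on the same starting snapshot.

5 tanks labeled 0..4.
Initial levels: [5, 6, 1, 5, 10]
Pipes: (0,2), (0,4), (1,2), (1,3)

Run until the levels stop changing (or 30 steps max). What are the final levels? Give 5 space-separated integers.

Answer: 5 4 7 5 6

Derivation:
Step 1: flows [0->2,4->0,1->2,1->3] -> levels [5 4 3 6 9]
Step 2: flows [0->2,4->0,1->2,3->1] -> levels [5 4 5 5 8]
Step 3: flows [0=2,4->0,2->1,3->1] -> levels [6 6 4 4 7]
Step 4: flows [0->2,4->0,1->2,1->3] -> levels [6 4 6 5 6]
Step 5: flows [0=2,0=4,2->1,3->1] -> levels [6 6 5 4 6]
Step 6: flows [0->2,0=4,1->2,1->3] -> levels [5 4 7 5 6]
Step 7: flows [2->0,4->0,2->1,3->1] -> levels [7 6 5 4 5]
Step 8: flows [0->2,0->4,1->2,1->3] -> levels [5 4 7 5 6]
  -> period-2 cycle: step 8 state = step 6 state; never stabilizes
  -> state at step 30: (30-6) mod 2 = 0, same as step 6 -> [5 4 7 5 6]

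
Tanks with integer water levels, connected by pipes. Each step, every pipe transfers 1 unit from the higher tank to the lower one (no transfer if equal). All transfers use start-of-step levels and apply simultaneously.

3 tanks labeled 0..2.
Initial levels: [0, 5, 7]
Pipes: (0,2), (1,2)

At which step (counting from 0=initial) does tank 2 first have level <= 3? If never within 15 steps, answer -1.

Answer: -1

Derivation:
Step 1: flows [2->0,2->1] -> levels [1 6 5]
Step 2: flows [2->0,1->2] -> levels [2 5 5]
Step 3: flows [2->0,1=2] -> levels [3 5 4]
Step 4: flows [2->0,1->2] -> levels [4 4 4]
Step 5: flows [0=2,1=2] -> levels [4 4 4]
  -> stable; tank 2 stays at 4 > 3
Tank 2 never reaches <=3 within 15 steps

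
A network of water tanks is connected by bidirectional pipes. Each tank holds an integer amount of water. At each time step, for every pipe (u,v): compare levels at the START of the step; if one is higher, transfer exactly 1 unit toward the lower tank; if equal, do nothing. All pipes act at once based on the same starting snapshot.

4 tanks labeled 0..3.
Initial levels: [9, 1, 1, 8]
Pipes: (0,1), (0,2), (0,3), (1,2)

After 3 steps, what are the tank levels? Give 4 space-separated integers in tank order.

Step 1: flows [0->1,0->2,0->3,1=2] -> levels [6 2 2 9]
Step 2: flows [0->1,0->2,3->0,1=2] -> levels [5 3 3 8]
Step 3: flows [0->1,0->2,3->0,1=2] -> levels [4 4 4 7]

Answer: 4 4 4 7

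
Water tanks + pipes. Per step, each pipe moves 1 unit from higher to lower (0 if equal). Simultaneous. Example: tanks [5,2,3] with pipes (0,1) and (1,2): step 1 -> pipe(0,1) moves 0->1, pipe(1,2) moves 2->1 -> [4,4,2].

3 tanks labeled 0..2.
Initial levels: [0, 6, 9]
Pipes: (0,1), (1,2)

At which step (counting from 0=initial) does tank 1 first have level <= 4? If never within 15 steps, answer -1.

Step 1: flows [1->0,2->1] -> levels [1 6 8]
Step 2: flows [1->0,2->1] -> levels [2 6 7]
Step 3: flows [1->0,2->1] -> levels [3 6 6]
Step 4: flows [1->0,1=2] -> levels [4 5 6]
Step 5: flows [1->0,2->1] -> levels [5 5 5]
Step 6: flows [0=1,1=2] -> levels [5 5 5]
  -> stable; tank 1 stays at 5 > 4
Tank 1 never reaches <=4 within 15 steps

Answer: -1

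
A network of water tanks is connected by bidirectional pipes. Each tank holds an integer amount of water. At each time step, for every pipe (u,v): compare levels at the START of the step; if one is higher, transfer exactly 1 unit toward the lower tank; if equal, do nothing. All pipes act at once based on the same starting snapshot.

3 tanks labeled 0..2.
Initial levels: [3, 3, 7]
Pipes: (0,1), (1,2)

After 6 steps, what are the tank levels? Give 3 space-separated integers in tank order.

Answer: 5 3 5

Derivation:
Step 1: flows [0=1,2->1] -> levels [3 4 6]
Step 2: flows [1->0,2->1] -> levels [4 4 5]
Step 3: flows [0=1,2->1] -> levels [4 5 4]
Step 4: flows [1->0,1->2] -> levels [5 3 5]
Step 5: flows [0->1,2->1] -> levels [4 5 4]
  -> period-2 cycle: step 5 state = step 3 state
  -> state at step 6: (6-3) mod 2 = 1, same as step 4 -> [5 3 5]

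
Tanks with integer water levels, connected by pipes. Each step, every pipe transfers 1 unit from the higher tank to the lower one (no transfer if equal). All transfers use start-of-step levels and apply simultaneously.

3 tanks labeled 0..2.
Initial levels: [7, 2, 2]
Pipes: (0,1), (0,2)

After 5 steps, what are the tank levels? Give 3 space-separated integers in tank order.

Step 1: flows [0->1,0->2] -> levels [5 3 3]
Step 2: flows [0->1,0->2] -> levels [3 4 4]
Step 3: flows [1->0,2->0] -> levels [5 3 3]
  -> period-2 cycle: step 3 state = step 1 state
  -> state at step 5: (5-1) mod 2 = 0, same as step 1 -> [5 3 3]

Answer: 5 3 3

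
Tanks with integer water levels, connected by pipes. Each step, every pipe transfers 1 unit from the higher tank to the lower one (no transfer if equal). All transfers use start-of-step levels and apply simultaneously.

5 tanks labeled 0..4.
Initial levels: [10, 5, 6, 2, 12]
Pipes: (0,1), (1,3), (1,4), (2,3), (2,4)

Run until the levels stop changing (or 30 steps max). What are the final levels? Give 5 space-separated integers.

Answer: 8 5 6 8 8

Derivation:
Step 1: flows [0->1,1->3,4->1,2->3,4->2] -> levels [9 6 6 4 10]
Step 2: flows [0->1,1->3,4->1,2->3,4->2] -> levels [8 7 6 6 8]
Step 3: flows [0->1,1->3,4->1,2=3,4->2] -> levels [7 8 7 7 6]
Step 4: flows [1->0,1->3,1->4,2=3,2->4] -> levels [8 5 6 8 8]
Step 5: flows [0->1,3->1,4->1,3->2,4->2] -> levels [7 8 8 6 6]
Step 6: flows [1->0,1->3,1->4,2->3,2->4] -> levels [8 5 6 8 8]
  -> period-2 cycle: step 6 state = step 4 state; never stabilizes
  -> state at step 30: (30-4) mod 2 = 0, same as step 4 -> [8 5 6 8 8]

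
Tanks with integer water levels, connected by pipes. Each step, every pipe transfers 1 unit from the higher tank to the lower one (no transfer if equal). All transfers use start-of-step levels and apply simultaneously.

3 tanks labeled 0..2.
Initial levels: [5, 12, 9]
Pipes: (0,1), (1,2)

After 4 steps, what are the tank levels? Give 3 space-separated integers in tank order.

Step 1: flows [1->0,1->2] -> levels [6 10 10]
Step 2: flows [1->0,1=2] -> levels [7 9 10]
Step 3: flows [1->0,2->1] -> levels [8 9 9]
Step 4: flows [1->0,1=2] -> levels [9 8 9]

Answer: 9 8 9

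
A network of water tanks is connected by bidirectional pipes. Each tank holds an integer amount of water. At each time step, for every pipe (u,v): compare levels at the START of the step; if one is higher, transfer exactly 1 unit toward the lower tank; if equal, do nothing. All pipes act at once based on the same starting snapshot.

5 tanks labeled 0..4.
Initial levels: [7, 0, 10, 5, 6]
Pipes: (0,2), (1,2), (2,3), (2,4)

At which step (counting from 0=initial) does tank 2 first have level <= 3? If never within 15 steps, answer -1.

Step 1: flows [2->0,2->1,2->3,2->4] -> levels [8 1 6 6 7]
Step 2: flows [0->2,2->1,2=3,4->2] -> levels [7 2 7 6 6]
Step 3: flows [0=2,2->1,2->3,2->4] -> levels [7 3 4 7 7]
Step 4: flows [0->2,2->1,3->2,4->2] -> levels [6 4 6 6 6]
Step 5: flows [0=2,2->1,2=3,2=4] -> levels [6 5 5 6 6]
Step 6: flows [0->2,1=2,3->2,4->2] -> levels [5 5 8 5 5]
Step 7: flows [2->0,2->1,2->3,2->4] -> levels [6 6 4 6 6]
Step 8: flows [0->2,1->2,3->2,4->2] -> levels [5 5 8 5 5]
  -> period-2 cycle (repeats step 6); tank 2 never drops to <=3
Tank 2 never reaches <=3 within 15 steps

Answer: -1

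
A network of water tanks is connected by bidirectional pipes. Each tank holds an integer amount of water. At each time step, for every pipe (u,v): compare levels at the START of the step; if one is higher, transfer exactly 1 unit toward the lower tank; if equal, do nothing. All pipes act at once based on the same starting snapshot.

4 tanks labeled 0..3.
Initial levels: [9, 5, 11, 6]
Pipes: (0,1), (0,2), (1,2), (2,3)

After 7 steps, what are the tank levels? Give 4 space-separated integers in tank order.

Answer: 8 7 9 7

Derivation:
Step 1: flows [0->1,2->0,2->1,2->3] -> levels [9 7 8 7]
Step 2: flows [0->1,0->2,2->1,2->3] -> levels [7 9 7 8]
Step 3: flows [1->0,0=2,1->2,3->2] -> levels [8 7 9 7]
Step 4: flows [0->1,2->0,2->1,2->3] -> levels [8 9 6 8]
Step 5: flows [1->0,0->2,1->2,3->2] -> levels [8 7 9 7]
  -> period-2 cycle: step 5 state = step 3 state
  -> state at step 7: (7-3) mod 2 = 0, same as step 3 -> [8 7 9 7]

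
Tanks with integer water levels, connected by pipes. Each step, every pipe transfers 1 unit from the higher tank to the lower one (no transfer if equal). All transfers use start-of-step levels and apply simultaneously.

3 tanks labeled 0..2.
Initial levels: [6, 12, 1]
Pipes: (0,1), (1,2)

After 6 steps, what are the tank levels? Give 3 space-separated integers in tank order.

Step 1: flows [1->0,1->2] -> levels [7 10 2]
Step 2: flows [1->0,1->2] -> levels [8 8 3]
Step 3: flows [0=1,1->2] -> levels [8 7 4]
Step 4: flows [0->1,1->2] -> levels [7 7 5]
Step 5: flows [0=1,1->2] -> levels [7 6 6]
Step 6: flows [0->1,1=2] -> levels [6 7 6]

Answer: 6 7 6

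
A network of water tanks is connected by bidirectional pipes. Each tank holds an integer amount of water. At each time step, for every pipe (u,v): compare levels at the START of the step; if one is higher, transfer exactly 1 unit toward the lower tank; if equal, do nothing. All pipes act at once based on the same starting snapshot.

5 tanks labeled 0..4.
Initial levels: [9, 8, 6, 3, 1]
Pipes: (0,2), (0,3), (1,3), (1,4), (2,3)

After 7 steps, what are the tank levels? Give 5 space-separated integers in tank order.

Answer: 7 6 6 4 4

Derivation:
Step 1: flows [0->2,0->3,1->3,1->4,2->3] -> levels [7 6 6 6 2]
Step 2: flows [0->2,0->3,1=3,1->4,2=3] -> levels [5 5 7 7 3]
Step 3: flows [2->0,3->0,3->1,1->4,2=3] -> levels [7 5 6 5 4]
Step 4: flows [0->2,0->3,1=3,1->4,2->3] -> levels [5 4 6 7 5]
Step 5: flows [2->0,3->0,3->1,4->1,3->2] -> levels [7 6 6 4 4]
Step 6: flows [0->2,0->3,1->3,1->4,2->3] -> levels [5 4 6 7 5]
  -> period-2 cycle: step 6 state = step 4 state
  -> state at step 7: (7-4) mod 2 = 1, same as step 5 -> [7 6 6 4 4]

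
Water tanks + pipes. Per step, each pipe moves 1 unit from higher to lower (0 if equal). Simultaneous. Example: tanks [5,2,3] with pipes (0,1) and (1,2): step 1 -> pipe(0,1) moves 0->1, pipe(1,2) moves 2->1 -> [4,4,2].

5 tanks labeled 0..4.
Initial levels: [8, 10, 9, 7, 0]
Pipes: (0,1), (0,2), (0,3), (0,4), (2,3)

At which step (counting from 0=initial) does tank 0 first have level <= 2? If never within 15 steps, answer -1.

Answer: -1

Derivation:
Step 1: flows [1->0,2->0,0->3,0->4,2->3] -> levels [8 9 7 9 1]
Step 2: flows [1->0,0->2,3->0,0->4,3->2] -> levels [8 8 9 7 2]
Step 3: flows [0=1,2->0,0->3,0->4,2->3] -> levels [7 8 7 9 3]
Step 4: flows [1->0,0=2,3->0,0->4,3->2] -> levels [8 7 8 7 4]
Step 5: flows [0->1,0=2,0->3,0->4,2->3] -> levels [5 8 7 9 5]
Step 6: flows [1->0,2->0,3->0,0=4,3->2] -> levels [8 7 7 7 5]
Step 7: flows [0->1,0->2,0->3,0->4,2=3] -> levels [4 8 8 8 6]
Step 8: flows [1->0,2->0,3->0,4->0,2=3] -> levels [8 7 7 7 5]
  -> period-2 cycle (repeats step 6); tank 0 never drops to <=2
Tank 0 never reaches <=2 within 15 steps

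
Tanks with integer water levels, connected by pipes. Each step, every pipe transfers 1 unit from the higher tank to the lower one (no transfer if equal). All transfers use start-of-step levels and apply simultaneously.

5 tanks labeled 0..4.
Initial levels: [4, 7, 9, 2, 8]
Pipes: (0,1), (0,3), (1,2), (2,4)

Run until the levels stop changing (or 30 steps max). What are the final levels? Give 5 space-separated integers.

Answer: 5 6 7 6 6

Derivation:
Step 1: flows [1->0,0->3,2->1,2->4] -> levels [4 7 7 3 9]
Step 2: flows [1->0,0->3,1=2,4->2] -> levels [4 6 8 4 8]
Step 3: flows [1->0,0=3,2->1,2=4] -> levels [5 6 7 4 8]
Step 4: flows [1->0,0->3,2->1,4->2] -> levels [5 6 7 5 7]
Step 5: flows [1->0,0=3,2->1,2=4] -> levels [6 6 6 5 7]
Step 6: flows [0=1,0->3,1=2,4->2] -> levels [5 6 7 6 6]
Step 7: flows [1->0,3->0,2->1,2->4] -> levels [7 6 5 5 7]
Step 8: flows [0->1,0->3,1->2,4->2] -> levels [5 6 7 6 6]
  -> period-2 cycle: step 8 state = step 6 state; never stabilizes
  -> state at step 30: (30-6) mod 2 = 0, same as step 6 -> [5 6 7 6 6]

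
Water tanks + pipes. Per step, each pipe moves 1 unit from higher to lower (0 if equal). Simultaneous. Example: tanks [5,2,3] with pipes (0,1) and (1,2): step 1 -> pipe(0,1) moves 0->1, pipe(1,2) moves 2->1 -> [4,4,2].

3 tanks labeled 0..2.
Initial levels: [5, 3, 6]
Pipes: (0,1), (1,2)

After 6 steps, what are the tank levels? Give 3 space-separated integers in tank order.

Step 1: flows [0->1,2->1] -> levels [4 5 5]
Step 2: flows [1->0,1=2] -> levels [5 4 5]
Step 3: flows [0->1,2->1] -> levels [4 6 4]
Step 4: flows [1->0,1->2] -> levels [5 4 5]
  -> period-2 cycle: step 4 state = step 2 state
  -> state at step 6: (6-2) mod 2 = 0, same as step 2 -> [5 4 5]

Answer: 5 4 5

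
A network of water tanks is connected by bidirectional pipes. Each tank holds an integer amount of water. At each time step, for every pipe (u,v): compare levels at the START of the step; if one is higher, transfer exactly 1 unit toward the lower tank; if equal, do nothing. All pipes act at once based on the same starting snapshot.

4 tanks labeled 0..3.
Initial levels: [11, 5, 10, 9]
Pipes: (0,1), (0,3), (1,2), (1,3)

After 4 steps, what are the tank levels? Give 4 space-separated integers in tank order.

Answer: 8 11 8 8

Derivation:
Step 1: flows [0->1,0->3,2->1,3->1] -> levels [9 8 9 9]
Step 2: flows [0->1,0=3,2->1,3->1] -> levels [8 11 8 8]
Step 3: flows [1->0,0=3,1->2,1->3] -> levels [9 8 9 9]
  -> period-2 cycle: step 3 state = step 1 state
  -> state at step 4: (4-1) mod 2 = 1, same as step 2 -> [8 11 8 8]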